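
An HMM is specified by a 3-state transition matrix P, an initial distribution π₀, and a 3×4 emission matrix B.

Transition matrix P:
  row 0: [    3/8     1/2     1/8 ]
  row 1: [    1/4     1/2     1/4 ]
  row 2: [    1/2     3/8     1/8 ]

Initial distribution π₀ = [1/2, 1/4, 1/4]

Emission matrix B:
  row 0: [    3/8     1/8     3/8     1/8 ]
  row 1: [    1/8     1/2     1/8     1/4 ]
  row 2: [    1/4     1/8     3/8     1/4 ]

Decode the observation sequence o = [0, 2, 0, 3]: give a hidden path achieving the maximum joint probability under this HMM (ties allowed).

t=0: δ = [1.875e-01, 3.125e-02, 6.250e-02]  (obs o_0=0)
t=1: δ = [2.637e-02, 1.172e-02, 8.789e-03]  ψ = [0, 0, 0]  (obs o_1=2)
t=2: δ = [3.708e-03, 1.648e-03, 8.240e-04]  ψ = [0, 0, 0]  (obs o_2=0)
t=3: δ = [1.738e-04, 4.635e-04, 1.159e-04]  ψ = [0, 0, 0]  (obs o_3=3)
backtrack: best end state = 1; path = [0, 0, 0, 1]

path = [0, 0, 0, 1]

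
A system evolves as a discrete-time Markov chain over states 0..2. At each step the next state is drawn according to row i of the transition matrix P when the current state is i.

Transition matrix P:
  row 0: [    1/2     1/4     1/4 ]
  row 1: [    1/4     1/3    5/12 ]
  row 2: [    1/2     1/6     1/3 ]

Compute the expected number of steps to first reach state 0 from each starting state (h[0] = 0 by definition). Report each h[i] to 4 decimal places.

h = [0.0000, 2.8889, 2.2222]

First-step conditioning: h[0] = 0; for i ≠ 0, h[i] = 1 + Σ_k P[i][k]·h[k].
  h[1] = 1 + 1/3·h[1] + 5/12·h[2]
  h[2] = 1 + 1/6·h[1] + 1/3·h[2]
Solving the 2×2 linear system over states ≠ 0 gives exactly h = [0, 26/9, 20/9] (h[0] = 0 is the target).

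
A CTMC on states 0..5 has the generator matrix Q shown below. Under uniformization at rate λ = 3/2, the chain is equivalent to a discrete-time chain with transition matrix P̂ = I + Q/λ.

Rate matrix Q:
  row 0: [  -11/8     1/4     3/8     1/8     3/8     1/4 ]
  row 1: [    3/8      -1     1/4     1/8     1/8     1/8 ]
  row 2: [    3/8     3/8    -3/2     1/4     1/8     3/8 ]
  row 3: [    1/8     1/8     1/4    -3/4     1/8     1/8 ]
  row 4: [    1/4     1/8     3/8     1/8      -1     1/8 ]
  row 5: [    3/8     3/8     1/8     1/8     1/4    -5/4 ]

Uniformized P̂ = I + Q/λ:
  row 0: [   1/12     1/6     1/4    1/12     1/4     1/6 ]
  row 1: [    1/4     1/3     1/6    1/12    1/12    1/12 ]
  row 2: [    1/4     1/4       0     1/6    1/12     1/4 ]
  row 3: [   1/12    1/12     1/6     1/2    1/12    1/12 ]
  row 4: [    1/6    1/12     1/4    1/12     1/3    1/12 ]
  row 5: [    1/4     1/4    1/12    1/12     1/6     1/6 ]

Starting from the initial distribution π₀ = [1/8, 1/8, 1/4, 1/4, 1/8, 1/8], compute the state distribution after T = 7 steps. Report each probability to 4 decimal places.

π = [0.1788, 0.1962, 0.1578, 0.1656, 0.1659, 0.1358]

t=0: π = [0.1250, 0.1250, 0.2500, 0.2500, 0.1250, 0.1250]
t=1: π = [0.1771, 0.1875, 0.1354, 0.2083, 0.1458, 0.1458]
t=2: π = [0.1736, 0.1918, 0.1589, 0.1814, 0.1615, 0.1328]
t=3: π = [0.1774, 0.1944, 0.1570, 0.1722, 0.1637, 0.1353]
t=4: π = [0.1781, 0.1954, 0.1576, 0.1682, 0.1651, 0.1356]
t=5: π = [0.1785, 0.1959, 0.1577, 0.1665, 0.1656, 0.1357]
t=6: π = [0.1787, 0.1961, 0.1577, 0.1659, 0.1658, 0.1358]
t=7: π = [0.1788, 0.1962, 0.1578, 0.1656, 0.1659, 0.1358]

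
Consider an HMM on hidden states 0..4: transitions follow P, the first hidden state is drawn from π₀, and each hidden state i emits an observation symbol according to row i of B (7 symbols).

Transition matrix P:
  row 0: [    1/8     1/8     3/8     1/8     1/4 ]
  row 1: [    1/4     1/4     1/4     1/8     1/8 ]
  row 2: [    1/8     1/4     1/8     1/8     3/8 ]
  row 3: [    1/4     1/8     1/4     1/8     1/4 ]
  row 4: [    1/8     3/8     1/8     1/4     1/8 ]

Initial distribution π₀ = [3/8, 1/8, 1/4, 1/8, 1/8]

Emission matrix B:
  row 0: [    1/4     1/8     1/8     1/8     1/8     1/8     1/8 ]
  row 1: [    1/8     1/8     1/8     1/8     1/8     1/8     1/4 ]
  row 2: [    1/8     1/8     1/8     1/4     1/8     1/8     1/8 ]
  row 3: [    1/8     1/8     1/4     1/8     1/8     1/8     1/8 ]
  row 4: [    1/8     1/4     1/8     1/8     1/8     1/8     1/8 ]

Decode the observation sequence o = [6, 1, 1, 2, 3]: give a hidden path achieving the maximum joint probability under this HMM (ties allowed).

path = [0, 2, 4, 3, 2]

t=0: δ = [4.688e-02, 3.125e-02, 3.125e-02, 1.562e-02, 1.562e-02]  (obs o_0=6)
t=1: δ = [9.766e-04, 9.766e-04, 2.197e-03, 7.324e-04, 2.930e-03]  ψ = [1, 1, 0, 0, 0]  (obs o_1=1)
t=2: δ = [4.578e-05, 1.373e-04, 4.578e-05, 9.155e-05, 2.060e-04]  ψ = [4, 4, 0, 4, 2]  (obs o_2=1)
t=3: δ = [4.292e-06, 9.656e-06, 4.292e-06, 1.287e-05, 3.219e-06]  ψ = [1, 4, 1, 4, 4]  (obs o_3=2)
t=4: δ = [4.023e-07, 3.017e-07, 8.047e-07, 2.012e-07, 4.023e-07]  ψ = [3, 1, 3, 3, 3]  (obs o_4=3)
backtrack: best end state = 2; path = [0, 2, 4, 3, 2]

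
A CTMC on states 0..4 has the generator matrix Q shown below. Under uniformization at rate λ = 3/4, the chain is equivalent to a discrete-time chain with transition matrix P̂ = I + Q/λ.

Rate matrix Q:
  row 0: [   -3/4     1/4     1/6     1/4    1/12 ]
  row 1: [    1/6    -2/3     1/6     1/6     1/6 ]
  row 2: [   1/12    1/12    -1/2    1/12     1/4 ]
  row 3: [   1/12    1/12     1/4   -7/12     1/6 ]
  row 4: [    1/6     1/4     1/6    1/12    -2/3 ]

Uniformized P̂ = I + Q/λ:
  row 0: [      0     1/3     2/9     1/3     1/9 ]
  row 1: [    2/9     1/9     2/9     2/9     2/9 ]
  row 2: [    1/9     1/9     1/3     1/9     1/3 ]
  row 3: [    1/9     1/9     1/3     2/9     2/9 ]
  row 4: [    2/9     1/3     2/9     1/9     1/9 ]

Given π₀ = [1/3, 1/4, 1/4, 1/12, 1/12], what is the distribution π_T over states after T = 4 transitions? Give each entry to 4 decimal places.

t=0: π = [0.3333, 0.2500, 0.2500, 0.0833, 0.0833]
t=1: π = [0.1111, 0.2037, 0.2593, 0.2222, 0.2037]
t=2: π = [0.1440, 0.1811, 0.2757, 0.1831, 0.2160]
t=3: π = [0.1392, 0.1911, 0.2732, 0.1836, 0.2128]
t=4: π = [0.1405, 0.1894, 0.2730, 0.1837, 0.2135]

π = [0.1405, 0.1894, 0.2730, 0.1837, 0.2135]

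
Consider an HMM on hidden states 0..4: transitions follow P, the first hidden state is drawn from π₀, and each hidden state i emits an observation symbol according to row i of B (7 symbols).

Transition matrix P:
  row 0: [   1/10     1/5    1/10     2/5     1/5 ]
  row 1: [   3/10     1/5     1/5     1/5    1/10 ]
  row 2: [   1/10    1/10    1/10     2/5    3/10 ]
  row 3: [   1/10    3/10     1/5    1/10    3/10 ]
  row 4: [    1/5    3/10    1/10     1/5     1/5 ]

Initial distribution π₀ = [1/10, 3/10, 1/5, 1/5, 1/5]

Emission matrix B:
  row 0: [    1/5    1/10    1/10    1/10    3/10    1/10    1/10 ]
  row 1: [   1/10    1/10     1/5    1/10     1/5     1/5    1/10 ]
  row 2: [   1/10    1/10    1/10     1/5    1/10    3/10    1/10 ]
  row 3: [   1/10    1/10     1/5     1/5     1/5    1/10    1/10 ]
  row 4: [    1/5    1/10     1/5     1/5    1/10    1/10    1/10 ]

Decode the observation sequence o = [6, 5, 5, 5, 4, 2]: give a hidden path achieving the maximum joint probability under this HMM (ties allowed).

t=0: δ = [1.000e-02, 3.000e-02, 2.000e-02, 2.000e-02, 2.000e-02]  (obs o_0=6)
t=1: δ = [9.000e-04, 1.200e-03, 1.800e-03, 8.000e-04, 6.000e-04]  ψ = [1, 1, 1, 2, 2]  (obs o_1=5)
t=2: δ = [3.600e-05, 4.800e-05, 7.200e-05, 7.200e-05, 5.400e-05]  ψ = [1, 1, 1, 2, 2]  (obs o_2=5)
t=3: δ = [1.440e-06, 4.320e-06, 4.320e-06, 2.880e-06, 2.160e-06]  ψ = [1, 3, 3, 2, 2]  (obs o_3=5)
t=4: δ = [3.888e-07, 1.728e-07, 8.640e-08, 3.456e-07, 1.296e-07]  ψ = [1, 1, 1, 2, 2]  (obs o_4=4)
t=5: δ = [5.184e-09, 2.074e-08, 6.912e-09, 3.110e-08, 2.074e-08]  ψ = [1, 3, 3, 0, 3]  (obs o_5=2)
backtrack: best end state = 3; path = [1, 2, 3, 1, 0, 3]

path = [1, 2, 3, 1, 0, 3]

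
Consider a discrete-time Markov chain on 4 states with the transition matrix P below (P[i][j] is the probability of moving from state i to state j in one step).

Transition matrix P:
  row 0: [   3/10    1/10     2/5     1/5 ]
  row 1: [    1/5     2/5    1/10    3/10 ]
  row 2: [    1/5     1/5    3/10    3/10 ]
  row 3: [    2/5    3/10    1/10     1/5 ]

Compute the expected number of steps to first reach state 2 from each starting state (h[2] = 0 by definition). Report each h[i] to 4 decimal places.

h = [3.6757, 5.4595, 0.0000, 5.1351]

First-step conditioning: h[2] = 0; for i ≠ 2, h[i] = 1 + Σ_k P[i][k]·h[k].
  h[0] = 1 + 3/10·h[0] + 1/10·h[1] + 1/5·h[3]
  h[1] = 1 + 1/5·h[0] + 2/5·h[1] + 3/10·h[3]
  h[3] = 1 + 2/5·h[0] + 3/10·h[1] + 1/5·h[3]
Solving the 3×3 linear system over states ≠ 2 gives exactly h = [136/37, 202/37, 0, 190/37] (h[2] = 0 is the target).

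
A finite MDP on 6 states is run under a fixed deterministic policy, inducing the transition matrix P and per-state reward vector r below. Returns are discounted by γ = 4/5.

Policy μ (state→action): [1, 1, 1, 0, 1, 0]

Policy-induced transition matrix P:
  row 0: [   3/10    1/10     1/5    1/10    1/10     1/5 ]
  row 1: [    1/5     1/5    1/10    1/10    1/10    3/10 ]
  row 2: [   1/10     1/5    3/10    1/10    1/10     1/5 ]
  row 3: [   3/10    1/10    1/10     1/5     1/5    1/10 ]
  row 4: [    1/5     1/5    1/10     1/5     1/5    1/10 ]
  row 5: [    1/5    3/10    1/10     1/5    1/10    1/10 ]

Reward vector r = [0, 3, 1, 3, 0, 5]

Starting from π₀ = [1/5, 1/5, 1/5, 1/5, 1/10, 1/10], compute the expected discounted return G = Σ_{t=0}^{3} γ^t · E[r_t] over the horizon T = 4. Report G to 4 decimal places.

t=0: π = [0.2000, 0.2000, 0.2000, 0.2000, 0.1000, 0.1000], E[r] = 1.9000, γ^t·E[r] = 1.900000, running G = 1.900000
t=1: π = [0.2200, 0.1700, 0.1600, 0.1400, 0.1300, 0.1800], E[r] = 1.9900, γ^t·E[r] = 1.592000, running G = 3.492000
t=2: π = [0.2200, 0.1820, 0.1540, 0.1450, 0.1270, 0.1720], E[r] = 1.9950, γ^t·E[r] = 1.276800, running G = 4.768800
t=3: π = [0.2211, 0.1807, 0.1528, 0.1444, 0.1272, 0.1738], E[r] = 1.9971, γ^t·E[r] = 1.022515, running G = 5.791315

G = 5.7913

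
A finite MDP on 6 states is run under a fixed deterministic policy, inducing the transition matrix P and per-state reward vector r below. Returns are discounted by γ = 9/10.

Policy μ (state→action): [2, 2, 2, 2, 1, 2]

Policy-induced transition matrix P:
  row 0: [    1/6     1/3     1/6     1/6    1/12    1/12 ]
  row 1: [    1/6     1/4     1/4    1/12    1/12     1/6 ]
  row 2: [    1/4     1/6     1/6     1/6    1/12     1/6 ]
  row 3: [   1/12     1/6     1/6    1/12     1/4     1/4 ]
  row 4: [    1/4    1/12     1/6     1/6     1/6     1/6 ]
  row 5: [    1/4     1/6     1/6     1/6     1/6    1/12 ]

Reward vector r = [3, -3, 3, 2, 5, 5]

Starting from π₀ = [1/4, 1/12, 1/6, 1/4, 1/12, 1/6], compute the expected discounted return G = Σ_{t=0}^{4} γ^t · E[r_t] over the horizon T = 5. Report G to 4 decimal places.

G = 9.5637

t=0: π = [0.2500, 0.0833, 0.1667, 0.2500, 0.0833, 0.1667], E[r] = 2.7500, γ^t·E[r] = 2.750000, running G = 2.750000
t=1: π = [0.1806, 0.2083, 0.1736, 0.1389, 0.1458, 0.1528], E[r] = 2.2083, γ^t·E[r] = 1.987500, running G = 4.737500
t=2: π = [0.1944, 0.2020, 0.1840, 0.1377, 0.1314, 0.1505], E[r] = 2.2141, γ^t·E[r] = 1.793438, running G = 6.530938
t=3: π = [0.1940, 0.2050, 0.1835, 0.1384, 0.1298, 0.1494], E[r] = 2.1902, γ^t·E[r] = 1.596691, running G = 8.127629
t=4: π = [0.1937, 0.2053, 0.1837, 0.1381, 0.1297, 0.1496], E[r] = 2.1888, γ^t·E[r] = 1.436081, running G = 9.563710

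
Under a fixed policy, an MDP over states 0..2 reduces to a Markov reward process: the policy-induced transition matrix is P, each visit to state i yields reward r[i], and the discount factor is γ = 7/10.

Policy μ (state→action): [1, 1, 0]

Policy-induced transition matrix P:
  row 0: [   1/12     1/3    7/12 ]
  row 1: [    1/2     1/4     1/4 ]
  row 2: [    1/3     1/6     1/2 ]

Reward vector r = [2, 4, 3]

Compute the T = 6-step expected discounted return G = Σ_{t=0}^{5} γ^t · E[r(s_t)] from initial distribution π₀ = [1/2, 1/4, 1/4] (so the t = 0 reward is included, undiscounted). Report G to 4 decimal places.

G = 8.5020

t=0: π = [0.5000, 0.2500, 0.2500], E[r] = 2.7500, γ^t·E[r] = 2.750000, running G = 2.750000
t=1: π = [0.2500, 0.2708, 0.4792], E[r] = 3.0208, γ^t·E[r] = 2.114583, running G = 4.864583
t=2: π = [0.3160, 0.2309, 0.4531], E[r] = 2.9149, γ^t·E[r] = 1.428316, running G = 6.292899
t=3: π = [0.2928, 0.2386, 0.4686], E[r] = 2.9457, γ^t·E[r] = 1.010391, running G = 7.303290
t=4: π = [0.2999, 0.2354, 0.4648], E[r] = 2.9355, γ^t·E[r] = 0.704805, running G = 8.008095
t=5: π = [0.2976, 0.2363, 0.4662], E[r] = 2.9387, γ^t·E[r] = 0.493903, running G = 8.501998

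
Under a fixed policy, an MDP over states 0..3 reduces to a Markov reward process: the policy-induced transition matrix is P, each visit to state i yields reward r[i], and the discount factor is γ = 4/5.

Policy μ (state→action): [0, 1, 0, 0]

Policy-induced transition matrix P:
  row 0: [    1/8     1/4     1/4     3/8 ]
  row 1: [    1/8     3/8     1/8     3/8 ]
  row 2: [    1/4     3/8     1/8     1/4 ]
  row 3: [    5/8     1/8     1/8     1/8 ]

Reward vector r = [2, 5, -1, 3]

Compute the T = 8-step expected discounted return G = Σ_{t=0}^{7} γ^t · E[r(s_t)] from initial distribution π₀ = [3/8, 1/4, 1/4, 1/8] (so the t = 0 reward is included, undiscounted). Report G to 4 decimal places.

t=0: π = [0.3750, 0.2500, 0.2500, 0.1250], E[r] = 2.1250, γ^t·E[r] = 2.125000, running G = 2.125000
t=1: π = [0.2188, 0.2969, 0.1719, 0.3125], E[r] = 2.6875, γ^t·E[r] = 2.150000, running G = 4.275000
t=2: π = [0.3027, 0.2695, 0.1523, 0.2754], E[r] = 2.6270, γ^t·E[r] = 1.681250, running G = 5.956250
t=3: π = [0.2817, 0.2683, 0.1628, 0.2871], E[r] = 2.6035, γ^t·E[r] = 1.333000, running G = 7.289250
t=4: π = [0.2889, 0.2680, 0.1602, 0.2829], E[r] = 2.6062, γ^t·E[r] = 1.067513, running G = 8.356763
t=5: π = [0.2865, 0.2682, 0.1611, 0.2843], E[r] = 2.6054, γ^t·E[r] = 0.853745, running G = 9.210508
t=6: π = [0.2873, 0.2681, 0.1608, 0.2838], E[r] = 2.6058, γ^t·E[r] = 0.683084, running G = 9.893592
t=7: π = [0.2870, 0.2681, 0.1609, 0.2839], E[r] = 2.6057, γ^t·E[r] = 0.546445, running G = 10.440036

G = 10.4400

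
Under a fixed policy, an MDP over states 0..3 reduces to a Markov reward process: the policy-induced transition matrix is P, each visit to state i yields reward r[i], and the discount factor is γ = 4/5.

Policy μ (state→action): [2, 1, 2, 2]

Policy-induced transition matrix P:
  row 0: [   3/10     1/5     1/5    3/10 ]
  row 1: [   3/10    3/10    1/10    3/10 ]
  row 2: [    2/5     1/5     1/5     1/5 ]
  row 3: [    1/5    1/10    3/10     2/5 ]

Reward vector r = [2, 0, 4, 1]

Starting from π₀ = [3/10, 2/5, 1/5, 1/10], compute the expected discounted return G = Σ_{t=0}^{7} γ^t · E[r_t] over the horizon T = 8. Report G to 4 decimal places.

t=0: π = [0.3000, 0.4000, 0.2000, 0.1000], E[r] = 1.5000, γ^t·E[r] = 1.500000, running G = 1.500000
t=1: π = [0.3100, 0.2300, 0.1700, 0.2900], E[r] = 1.5900, γ^t·E[r] = 1.272000, running G = 2.772000
t=2: π = [0.2880, 0.1940, 0.2060, 0.3120], E[r] = 1.7120, γ^t·E[r] = 1.095680, running G = 3.867680
t=3: π = [0.2894, 0.1882, 0.2118, 0.3106], E[r] = 1.7366, γ^t·E[r] = 0.889139, running G = 4.756819
t=4: π = [0.2901, 0.1878, 0.2122, 0.3099], E[r] = 1.7391, γ^t·E[r] = 0.712327, running G = 5.469146
t=5: π = [0.2902, 0.1878, 0.2122, 0.3098], E[r] = 1.7391, γ^t·E[r] = 0.569863, running G = 6.039009
t=6: π = [0.2902, 0.1878, 0.2122, 0.3098], E[r] = 1.7390, γ^t·E[r] = 0.455878, running G = 6.494887
t=7: π = [0.2902, 0.1878, 0.2122, 0.3098], E[r] = 1.7390, γ^t·E[r] = 0.364700, running G = 6.859587

G = 6.8596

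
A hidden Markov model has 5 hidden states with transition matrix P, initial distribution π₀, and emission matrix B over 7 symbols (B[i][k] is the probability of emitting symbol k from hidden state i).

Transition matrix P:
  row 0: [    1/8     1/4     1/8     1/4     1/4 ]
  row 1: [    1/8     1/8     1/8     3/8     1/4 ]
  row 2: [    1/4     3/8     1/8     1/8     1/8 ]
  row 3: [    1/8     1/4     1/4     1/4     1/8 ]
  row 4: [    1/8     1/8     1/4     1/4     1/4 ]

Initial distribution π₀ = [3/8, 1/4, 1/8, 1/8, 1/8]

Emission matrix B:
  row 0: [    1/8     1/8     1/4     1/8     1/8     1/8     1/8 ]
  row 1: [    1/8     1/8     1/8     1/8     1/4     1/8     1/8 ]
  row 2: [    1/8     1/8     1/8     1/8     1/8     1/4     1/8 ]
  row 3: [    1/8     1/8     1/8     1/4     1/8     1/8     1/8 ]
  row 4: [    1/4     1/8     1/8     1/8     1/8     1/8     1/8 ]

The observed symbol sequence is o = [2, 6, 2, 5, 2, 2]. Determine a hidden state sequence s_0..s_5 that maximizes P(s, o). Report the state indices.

t=0: δ = [9.375e-02, 3.125e-02, 1.562e-02, 1.562e-02, 1.562e-02]  (obs o_0=2)
t=1: δ = [1.465e-03, 2.930e-03, 1.465e-03, 2.930e-03, 2.930e-03]  ψ = [0, 0, 0, 0, 0]  (obs o_1=6)
t=2: δ = [9.155e-05, 9.155e-05, 9.155e-05, 1.373e-04, 9.155e-05]  ψ = [1, 3, 3, 1, 1]  (obs o_2=2)
t=3: δ = [2.861e-06, 4.292e-06, 8.583e-06, 4.292e-06, 2.861e-06]  ψ = [2, 2, 3, 1, 0]  (obs o_3=5)
t=4: δ = [5.364e-07, 4.023e-07, 1.341e-07, 2.012e-07, 1.341e-07]  ψ = [2, 2, 2, 1, 1]  (obs o_4=2)
t=5: δ = [1.676e-08, 1.676e-08, 8.382e-09, 1.886e-08, 1.676e-08]  ψ = [0, 0, 0, 1, 0]  (obs o_5=2)
backtrack: best end state = 3; path = [0, 1, 3, 2, 1, 3]

path = [0, 1, 3, 2, 1, 3]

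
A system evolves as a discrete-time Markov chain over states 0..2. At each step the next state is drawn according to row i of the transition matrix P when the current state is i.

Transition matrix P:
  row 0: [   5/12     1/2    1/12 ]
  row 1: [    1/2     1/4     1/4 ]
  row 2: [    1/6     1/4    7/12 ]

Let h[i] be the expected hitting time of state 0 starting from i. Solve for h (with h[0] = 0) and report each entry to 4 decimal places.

h = [0.0000, 2.6667, 4.0000]

First-step conditioning: h[0] = 0; for i ≠ 0, h[i] = 1 + Σ_k P[i][k]·h[k].
  h[1] = 1 + 1/4·h[1] + 1/4·h[2]
  h[2] = 1 + 1/4·h[1] + 7/12·h[2]
Solving the 2×2 linear system over states ≠ 0 gives exactly h = [0, 8/3, 4] (h[0] = 0 is the target).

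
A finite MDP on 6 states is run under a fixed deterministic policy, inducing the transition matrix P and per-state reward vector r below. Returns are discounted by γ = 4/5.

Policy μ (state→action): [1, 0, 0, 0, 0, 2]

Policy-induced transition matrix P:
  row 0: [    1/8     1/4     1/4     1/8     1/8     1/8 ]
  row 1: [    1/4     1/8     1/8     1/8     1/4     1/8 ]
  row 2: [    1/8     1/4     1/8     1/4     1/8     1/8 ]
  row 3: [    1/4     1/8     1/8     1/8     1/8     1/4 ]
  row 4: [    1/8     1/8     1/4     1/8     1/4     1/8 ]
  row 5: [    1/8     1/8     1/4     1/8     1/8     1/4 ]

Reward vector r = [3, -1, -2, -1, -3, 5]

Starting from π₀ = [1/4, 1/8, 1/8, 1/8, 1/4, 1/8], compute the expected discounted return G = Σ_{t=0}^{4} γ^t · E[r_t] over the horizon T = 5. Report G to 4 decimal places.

G = 0.3192

t=0: π = [0.2500, 0.1250, 0.1250, 0.1250, 0.2500, 0.1250], E[r] = 0.1250, γ^t·E[r] = 0.125000, running G = 0.125000
t=1: π = [0.1563, 0.1719, 0.2031, 0.1406, 0.1719, 0.1563], E[r] = 0.0156, γ^t·E[r] = 0.012500, running G = 0.137500
t=2: π = [0.1641, 0.1699, 0.1855, 0.1504, 0.1680, 0.1621], E[r] = 0.1074, γ^t·E[r] = 0.068750, running G = 0.206250
t=3: π = [0.1650, 0.1687, 0.1868, 0.1482, 0.1672, 0.1641], E[r] = 0.1233, γ^t·E[r] = 0.063125, running G = 0.269375
t=4: π = [0.1646, 0.1690, 0.1870, 0.1483, 0.1670, 0.1640], E[r] = 0.1216, γ^t·E[r] = 0.049813, running G = 0.319188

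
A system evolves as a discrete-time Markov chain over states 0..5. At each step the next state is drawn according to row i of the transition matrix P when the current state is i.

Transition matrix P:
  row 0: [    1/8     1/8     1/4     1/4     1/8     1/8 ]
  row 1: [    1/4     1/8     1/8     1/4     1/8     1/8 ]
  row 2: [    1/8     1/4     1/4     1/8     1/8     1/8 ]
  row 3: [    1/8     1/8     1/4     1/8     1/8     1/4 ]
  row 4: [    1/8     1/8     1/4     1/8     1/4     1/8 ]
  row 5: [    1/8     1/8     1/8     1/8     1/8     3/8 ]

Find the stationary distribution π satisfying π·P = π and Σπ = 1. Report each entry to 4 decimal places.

Balance equations π_j = Σ_i π_i·P[i][j]:
  π_0 = 1/8·π_0 + 1/4·π_1 + 1/8·π_2 + 1/8·π_3 + 1/8·π_4 + 1/8·π_5
  π_1 = 1/8·π_0 + 1/8·π_1 + 1/4·π_2 + 1/8·π_3 + 1/8·π_4 + 1/8·π_5
  π_2 = 1/4·π_0 + 1/8·π_1 + 1/4·π_2 + 1/4·π_3 + 1/4·π_4 + 1/8·π_5
  π_3 = 1/4·π_0 + 1/4·π_1 + 1/8·π_2 + 1/8·π_3 + 1/8·π_4 + 1/8·π_5
  π_4 = 1/8·π_0 + 1/8·π_1 + 1/8·π_2 + 1/8·π_3 + 1/4·π_4 + 1/8·π_5
  normalize: π_0 + π_1 + π_2 + π_3 + π_4 + π_5 = 1
Solving the linear system gives exactly π = [3592/24969, 3767/24969, 5167/24969, 1347/8323, 1/7, 4835/24969].

π = [0.1439, 0.1509, 0.2069, 0.1618, 0.1429, 0.1936]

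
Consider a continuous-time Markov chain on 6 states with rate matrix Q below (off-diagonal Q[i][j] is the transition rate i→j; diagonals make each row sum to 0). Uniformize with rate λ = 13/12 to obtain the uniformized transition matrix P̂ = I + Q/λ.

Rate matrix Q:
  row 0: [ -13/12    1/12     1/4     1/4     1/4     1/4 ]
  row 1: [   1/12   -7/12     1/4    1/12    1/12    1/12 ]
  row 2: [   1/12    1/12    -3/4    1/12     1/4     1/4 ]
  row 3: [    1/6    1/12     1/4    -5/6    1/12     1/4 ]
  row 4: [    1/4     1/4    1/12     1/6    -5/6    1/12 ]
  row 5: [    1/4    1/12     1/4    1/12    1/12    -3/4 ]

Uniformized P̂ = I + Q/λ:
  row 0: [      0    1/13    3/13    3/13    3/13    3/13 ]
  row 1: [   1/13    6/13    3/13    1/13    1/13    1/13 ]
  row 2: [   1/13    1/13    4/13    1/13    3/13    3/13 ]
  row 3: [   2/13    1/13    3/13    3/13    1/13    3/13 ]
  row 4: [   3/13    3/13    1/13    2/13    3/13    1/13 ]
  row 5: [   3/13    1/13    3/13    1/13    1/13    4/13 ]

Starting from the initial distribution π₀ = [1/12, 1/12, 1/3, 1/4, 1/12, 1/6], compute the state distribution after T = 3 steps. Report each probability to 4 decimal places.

π = [0.1323, 0.1579, 0.2239, 0.1296, 0.1567, 0.1996]

t=0: π = [0.0833, 0.0833, 0.3333, 0.2500, 0.0833, 0.1667]
t=1: π = [0.1282, 0.1218, 0.2436, 0.1346, 0.1538, 0.2179]
t=2: π = [0.1346, 0.1474, 0.2258, 0.1292, 0.1578, 0.2051]
t=3: π = [0.1323, 0.1579, 0.2239, 0.1296, 0.1567, 0.1996]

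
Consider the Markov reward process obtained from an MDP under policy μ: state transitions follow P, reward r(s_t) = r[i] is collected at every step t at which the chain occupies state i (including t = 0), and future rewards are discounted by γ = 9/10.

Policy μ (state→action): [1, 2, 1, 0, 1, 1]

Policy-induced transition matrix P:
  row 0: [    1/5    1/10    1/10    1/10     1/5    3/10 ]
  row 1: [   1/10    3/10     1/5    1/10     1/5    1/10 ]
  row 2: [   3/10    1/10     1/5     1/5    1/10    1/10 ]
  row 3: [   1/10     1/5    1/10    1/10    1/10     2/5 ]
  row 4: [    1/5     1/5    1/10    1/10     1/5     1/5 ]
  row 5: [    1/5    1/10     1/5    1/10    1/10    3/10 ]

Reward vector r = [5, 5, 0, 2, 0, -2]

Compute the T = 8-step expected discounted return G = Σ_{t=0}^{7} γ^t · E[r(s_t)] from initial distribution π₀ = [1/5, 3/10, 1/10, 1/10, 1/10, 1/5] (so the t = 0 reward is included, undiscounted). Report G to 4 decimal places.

t=0: π = [0.2000, 0.3000, 0.1000, 0.1000, 0.1000, 0.2000], E[r] = 2.3000, γ^t·E[r] = 2.300000, running G = 2.300000
t=1: π = [0.1700, 0.1800, 0.1600, 0.1100, 0.1600, 0.2200], E[r] = 1.5300, γ^t·E[r] = 1.377000, running G = 3.677000
t=2: π = [0.1870, 0.1630, 0.1560, 0.1160, 0.1510, 0.2270], E[r] = 1.5280, γ^t·E[r] = 1.237680, running G = 4.914680
t=3: π = [0.1877, 0.1593, 0.1546, 0.1156, 0.1501, 0.2327], E[r] = 1.5008, γ^t·E[r] = 1.094083, running G = 6.008763
t=4: π = [0.1880, 0.1584, 0.1547, 0.1155, 0.1497, 0.2338], E[r] = 1.4954, γ^t·E[r] = 0.981119, running G = 6.989882
t=5: π = [0.1881, 0.1582, 0.1547, 0.1155, 0.1496, 0.2340], E[r] = 1.4944, γ^t·E[r] = 0.882439, running G = 7.872321
t=6: π = [0.1881, 0.1581, 0.1547, 0.1155, 0.1496, 0.2340], E[r] = 1.4942, γ^t·E[r] = 0.794064, running G = 8.666385
t=7: π = [0.1881, 0.1581, 0.1547, 0.1155, 0.1496, 0.2340], E[r] = 1.4941, γ^t·E[r] = 0.714626, running G = 9.381011

G = 9.3810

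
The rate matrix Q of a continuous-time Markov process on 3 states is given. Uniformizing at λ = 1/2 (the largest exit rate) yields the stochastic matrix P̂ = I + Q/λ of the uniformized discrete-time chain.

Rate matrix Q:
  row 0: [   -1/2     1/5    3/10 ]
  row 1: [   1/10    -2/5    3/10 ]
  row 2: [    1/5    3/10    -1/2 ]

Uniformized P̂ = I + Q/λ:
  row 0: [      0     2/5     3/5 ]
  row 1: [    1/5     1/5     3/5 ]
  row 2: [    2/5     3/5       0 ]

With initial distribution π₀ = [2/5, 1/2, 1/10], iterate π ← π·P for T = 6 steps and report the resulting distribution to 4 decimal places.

π = [0.2356, 0.4022, 0.3622]

t=0: π = [0.4000, 0.5000, 0.1000]
t=1: π = [0.1400, 0.3200, 0.5400]
t=2: π = [0.2800, 0.4440, 0.2760]
t=3: π = [0.1992, 0.3664, 0.4344]
t=4: π = [0.2470, 0.4136, 0.3394]
t=5: π = [0.2185, 0.3852, 0.3964]
t=6: π = [0.2356, 0.4022, 0.3622]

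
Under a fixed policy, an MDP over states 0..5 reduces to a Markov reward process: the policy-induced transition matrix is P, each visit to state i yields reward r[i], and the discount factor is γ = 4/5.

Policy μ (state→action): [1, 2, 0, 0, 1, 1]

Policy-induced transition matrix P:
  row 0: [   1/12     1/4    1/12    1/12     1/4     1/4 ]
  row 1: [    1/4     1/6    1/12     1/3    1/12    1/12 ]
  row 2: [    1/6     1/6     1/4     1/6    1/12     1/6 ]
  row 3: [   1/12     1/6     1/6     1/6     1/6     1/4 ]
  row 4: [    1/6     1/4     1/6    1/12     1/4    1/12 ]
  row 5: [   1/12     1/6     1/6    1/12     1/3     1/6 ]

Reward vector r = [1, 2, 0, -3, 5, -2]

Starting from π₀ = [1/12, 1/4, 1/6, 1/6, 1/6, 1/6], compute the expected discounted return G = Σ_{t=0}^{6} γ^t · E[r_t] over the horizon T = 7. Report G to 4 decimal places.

G = 2.5738

t=0: π = [0.0833, 0.2500, 0.1667, 0.1667, 0.1667, 0.1667], E[r] = 0.5833, γ^t·E[r] = 0.583333, running G = 0.583333
t=1: π = [0.1528, 0.1875, 0.1528, 0.1736, 0.1806, 0.1528], E[r] = 0.6042, γ^t·E[r] = 0.483333, running G = 1.066667
t=2: π = [0.1424, 0.1944, 0.1510, 0.1574, 0.1916, 0.1632], E[r] = 0.6904, γ^t·E[r] = 0.441852, running G = 1.508519
t=3: π = [0.1443, 0.1945, 0.1512, 0.1576, 0.1929, 0.1595], E[r] = 0.7059, γ^t·E[r] = 0.361407, running G = 1.869926
t=4: π = [0.1444, 0.1948, 0.1510, 0.1577, 0.1925, 0.1595], E[r] = 0.7045, γ^t·E[r] = 0.288556, running G = 2.158482
t=5: π = [0.1444, 0.1947, 0.1510, 0.1578, 0.1925, 0.1596], E[r] = 0.7041, γ^t·E[r] = 0.230731, running G = 2.389213
t=6: π = [0.1444, 0.1947, 0.1510, 0.1577, 0.1925, 0.1596], E[r] = 0.7042, γ^t·E[r] = 0.184590, running G = 2.573803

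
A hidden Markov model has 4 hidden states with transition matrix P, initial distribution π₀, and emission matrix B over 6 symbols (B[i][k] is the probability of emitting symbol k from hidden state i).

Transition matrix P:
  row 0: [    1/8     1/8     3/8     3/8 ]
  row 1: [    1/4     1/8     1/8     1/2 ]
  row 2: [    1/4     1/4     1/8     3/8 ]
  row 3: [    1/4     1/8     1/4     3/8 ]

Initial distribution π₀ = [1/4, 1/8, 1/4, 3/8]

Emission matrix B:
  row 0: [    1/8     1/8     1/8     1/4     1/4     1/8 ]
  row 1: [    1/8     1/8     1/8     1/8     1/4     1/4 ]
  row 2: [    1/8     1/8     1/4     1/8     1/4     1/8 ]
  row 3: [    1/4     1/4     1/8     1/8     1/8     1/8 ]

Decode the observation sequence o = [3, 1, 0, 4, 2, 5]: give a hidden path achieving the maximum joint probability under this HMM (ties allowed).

path = [0, 3, 3, 0, 2, 1]

t=0: δ = [6.250e-02, 1.562e-02, 3.125e-02, 4.688e-02]  (obs o_0=3)
t=1: δ = [1.465e-03, 9.766e-04, 2.930e-03, 5.859e-03]  ψ = [3, 0, 0, 0]  (obs o_1=1)
t=2: δ = [1.831e-04, 9.155e-05, 1.831e-04, 5.493e-04]  ψ = [3, 2, 3, 3]  (obs o_2=0)
t=3: δ = [3.433e-05, 1.717e-05, 3.433e-05, 2.575e-05]  ψ = [3, 3, 3, 3]  (obs o_3=4)
t=4: δ = [1.073e-06, 1.073e-06, 3.219e-06, 1.609e-06]  ψ = [2, 2, 0, 0]  (obs o_4=2)
t=5: δ = [1.006e-07, 2.012e-07, 5.029e-08, 1.509e-07]  ψ = [2, 2, 0, 2]  (obs o_5=5)
backtrack: best end state = 1; path = [0, 3, 3, 0, 2, 1]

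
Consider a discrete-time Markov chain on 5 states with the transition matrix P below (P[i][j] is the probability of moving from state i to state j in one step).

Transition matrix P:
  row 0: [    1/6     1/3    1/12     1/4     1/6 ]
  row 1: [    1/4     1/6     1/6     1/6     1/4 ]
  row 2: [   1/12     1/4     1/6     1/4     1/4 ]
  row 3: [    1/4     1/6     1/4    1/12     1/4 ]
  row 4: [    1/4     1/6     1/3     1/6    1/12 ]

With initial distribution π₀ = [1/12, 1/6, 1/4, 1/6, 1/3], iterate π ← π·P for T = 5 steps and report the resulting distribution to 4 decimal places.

π = [0.2002, 0.2165, 0.1987, 0.1845, 0.2000]

t=0: π = [0.0833, 0.1667, 0.2500, 0.1667, 0.3333]
t=1: π = [0.2014, 0.2014, 0.2292, 0.1806, 0.1875]
t=2: π = [0.1950, 0.2193, 0.1962, 0.1875, 0.2020]
t=3: π = [0.2011, 0.2155, 0.1997, 0.1836, 0.2001]
t=4: π = [0.2000, 0.2168, 0.1986, 0.1848, 0.1999]
t=5: π = [0.2002, 0.2165, 0.1987, 0.1845, 0.2000]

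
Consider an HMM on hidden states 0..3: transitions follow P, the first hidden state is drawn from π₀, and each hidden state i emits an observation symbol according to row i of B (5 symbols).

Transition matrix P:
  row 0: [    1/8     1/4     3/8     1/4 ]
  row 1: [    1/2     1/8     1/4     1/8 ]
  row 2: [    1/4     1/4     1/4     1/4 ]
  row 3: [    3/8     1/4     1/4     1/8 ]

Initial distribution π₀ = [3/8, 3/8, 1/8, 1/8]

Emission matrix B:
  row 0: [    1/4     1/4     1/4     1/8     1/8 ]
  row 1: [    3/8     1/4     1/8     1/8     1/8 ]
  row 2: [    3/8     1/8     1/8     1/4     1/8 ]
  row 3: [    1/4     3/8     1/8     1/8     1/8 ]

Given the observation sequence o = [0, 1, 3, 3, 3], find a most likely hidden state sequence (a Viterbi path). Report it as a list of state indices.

t=0: δ = [9.375e-02, 1.406e-01, 4.688e-02, 3.125e-02]  (obs o_0=0)
t=1: δ = [1.758e-02, 5.859e-03, 4.395e-03, 8.789e-03]  ψ = [1, 0, 0, 0]  (obs o_1=1)
t=2: δ = [4.120e-04, 5.493e-04, 1.648e-03, 5.493e-04]  ψ = [3, 0, 0, 0]  (obs o_2=3)
t=3: δ = [5.150e-05, 5.150e-05, 1.030e-04, 5.150e-05]  ψ = [2, 2, 2, 2]  (obs o_3=3)
t=4: δ = [3.219e-06, 3.219e-06, 6.437e-06, 3.219e-06]  ψ = [1, 2, 2, 2]  (obs o_4=3)
backtrack: best end state = 2; path = [1, 0, 2, 2, 2]

path = [1, 0, 2, 2, 2]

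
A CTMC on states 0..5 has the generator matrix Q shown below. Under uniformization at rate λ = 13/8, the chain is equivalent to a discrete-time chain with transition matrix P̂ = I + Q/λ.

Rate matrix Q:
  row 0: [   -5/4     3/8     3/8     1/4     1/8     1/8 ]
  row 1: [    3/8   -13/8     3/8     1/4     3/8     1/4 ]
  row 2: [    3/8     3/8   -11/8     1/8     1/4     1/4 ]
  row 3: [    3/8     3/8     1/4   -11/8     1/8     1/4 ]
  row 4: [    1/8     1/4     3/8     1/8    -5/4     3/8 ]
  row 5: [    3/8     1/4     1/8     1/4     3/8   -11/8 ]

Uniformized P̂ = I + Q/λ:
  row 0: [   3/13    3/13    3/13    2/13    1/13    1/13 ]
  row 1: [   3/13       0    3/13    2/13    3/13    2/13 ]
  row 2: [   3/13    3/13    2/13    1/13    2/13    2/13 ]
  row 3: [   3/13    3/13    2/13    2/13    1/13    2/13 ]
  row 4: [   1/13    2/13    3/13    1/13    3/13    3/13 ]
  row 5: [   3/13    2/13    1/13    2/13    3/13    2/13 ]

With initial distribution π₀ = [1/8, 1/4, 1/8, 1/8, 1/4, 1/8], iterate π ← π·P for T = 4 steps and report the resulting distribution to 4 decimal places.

t=0: π = [0.1250, 0.2500, 0.1250, 0.1250, 0.2500, 0.1250]
t=1: π = [0.1923, 0.1442, 0.1923, 0.1250, 0.1827, 0.1635]
t=2: π = [0.2027, 0.1709, 0.1812, 0.1250, 0.1672, 0.1531]
t=3: π = [0.2051, 0.1667, 0.1837, 0.1270, 0.1664, 0.1511]
t=4: π = [0.2052, 0.1679, 0.1836, 0.1269, 0.1655, 0.1509]

π = [0.2052, 0.1679, 0.1836, 0.1269, 0.1655, 0.1509]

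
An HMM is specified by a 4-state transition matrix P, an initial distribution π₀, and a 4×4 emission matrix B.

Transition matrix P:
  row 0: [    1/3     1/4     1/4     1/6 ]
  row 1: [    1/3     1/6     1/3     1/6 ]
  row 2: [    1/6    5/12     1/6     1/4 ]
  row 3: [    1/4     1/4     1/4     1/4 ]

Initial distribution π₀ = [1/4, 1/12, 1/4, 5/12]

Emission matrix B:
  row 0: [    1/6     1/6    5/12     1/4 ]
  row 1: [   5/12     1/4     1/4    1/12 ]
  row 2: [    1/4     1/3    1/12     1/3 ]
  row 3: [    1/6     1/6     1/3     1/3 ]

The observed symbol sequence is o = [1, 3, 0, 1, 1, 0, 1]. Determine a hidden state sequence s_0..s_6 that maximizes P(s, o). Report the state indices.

t=0: δ = [4.167e-02, 2.083e-02, 8.333e-02, 6.944e-02]  (obs o_0=1)
t=1: δ = [4.340e-03, 2.894e-03, 5.787e-03, 6.944e-03]  ψ = [3, 2, 3, 2]  (obs o_1=3)
t=2: δ = [2.894e-04, 1.005e-03, 4.340e-04, 2.894e-04]  ψ = [3, 2, 3, 3]  (obs o_2=0)
t=3: δ = [5.582e-05, 4.521e-05, 1.116e-04, 2.791e-05]  ψ = [1, 2, 1, 1]  (obs o_3=1)
t=4: δ = [3.101e-06, 1.163e-05, 6.202e-06, 4.651e-06]  ψ = [0, 2, 2, 2]  (obs o_4=1)
t=5: δ = [6.460e-07, 1.077e-06, 9.690e-07, 3.230e-07]  ψ = [1, 2, 1, 1]  (obs o_5=0)
t=6: δ = [5.982e-08, 1.009e-07, 1.196e-07, 4.038e-08]  ψ = [1, 2, 1, 2]  (obs o_6=1)
backtrack: best end state = 2; path = [3, 2, 1, 2, 2, 1, 2]

path = [3, 2, 1, 2, 2, 1, 2]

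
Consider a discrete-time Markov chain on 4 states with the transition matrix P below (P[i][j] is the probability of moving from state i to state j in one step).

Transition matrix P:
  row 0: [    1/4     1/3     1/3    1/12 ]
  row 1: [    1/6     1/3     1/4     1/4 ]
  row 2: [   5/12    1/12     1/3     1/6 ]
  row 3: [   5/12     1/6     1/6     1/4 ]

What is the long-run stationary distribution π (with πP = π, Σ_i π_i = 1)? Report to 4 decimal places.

Balance equations π_j = Σ_i π_i·P[i][j]:
  π_0 = 1/4·π_0 + 1/6·π_1 + 5/12·π_2 + 5/12·π_3
  π_1 = 1/3·π_0 + 1/3·π_1 + 1/12·π_2 + 1/6·π_3
  π_2 = 1/3·π_0 + 1/4·π_1 + 1/3·π_2 + 1/6·π_3
  normalize: π_0 + π_1 + π_2 + π_3 = 1
Solving the linear system gives exactly π = [451/1468, 171/734, 209/734, 257/1468].

π = [0.3072, 0.2330, 0.2847, 0.1751]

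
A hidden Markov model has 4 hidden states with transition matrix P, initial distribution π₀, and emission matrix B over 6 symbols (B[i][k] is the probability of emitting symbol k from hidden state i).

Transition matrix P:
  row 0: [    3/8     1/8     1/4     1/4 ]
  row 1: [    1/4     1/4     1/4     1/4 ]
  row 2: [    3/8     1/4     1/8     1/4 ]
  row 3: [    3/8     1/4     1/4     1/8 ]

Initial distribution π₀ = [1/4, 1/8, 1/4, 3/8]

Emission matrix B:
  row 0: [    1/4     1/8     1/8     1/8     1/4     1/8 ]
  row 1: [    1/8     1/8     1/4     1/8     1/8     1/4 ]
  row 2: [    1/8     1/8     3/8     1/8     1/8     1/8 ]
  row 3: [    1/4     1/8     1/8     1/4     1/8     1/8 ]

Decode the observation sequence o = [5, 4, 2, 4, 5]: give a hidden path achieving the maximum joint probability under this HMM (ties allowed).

t=0: δ = [3.125e-02, 3.125e-02, 3.125e-02, 4.688e-02]  (obs o_0=5)
t=1: δ = [4.395e-03, 1.465e-03, 1.465e-03, 9.766e-04]  ψ = [3, 3, 3, 0]  (obs o_1=4)
t=2: δ = [2.060e-04, 1.373e-04, 4.120e-04, 1.373e-04]  ψ = [0, 0, 0, 0]  (obs o_2=2)
t=3: δ = [3.862e-05, 1.287e-05, 6.437e-06, 1.287e-05]  ψ = [2, 2, 0, 2]  (obs o_3=4)
t=4: δ = [1.810e-06, 1.207e-06, 1.207e-06, 1.207e-06]  ψ = [0, 0, 0, 0]  (obs o_4=5)
backtrack: best end state = 0; path = [3, 0, 2, 0, 0]

path = [3, 0, 2, 0, 0]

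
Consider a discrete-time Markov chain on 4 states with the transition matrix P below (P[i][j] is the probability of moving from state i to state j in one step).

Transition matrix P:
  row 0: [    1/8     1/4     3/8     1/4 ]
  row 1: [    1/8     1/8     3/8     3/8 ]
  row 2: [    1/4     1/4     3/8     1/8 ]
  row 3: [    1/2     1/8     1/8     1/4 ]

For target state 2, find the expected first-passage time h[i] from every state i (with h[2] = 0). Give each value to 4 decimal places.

First-step conditioning: h[2] = 0; for i ≠ 2, h[i] = 1 + Σ_k P[i][k]·h[k].
  h[0] = 1 + 1/8·h[0] + 1/4·h[1] + 1/4·h[3]
  h[1] = 1 + 1/8·h[0] + 1/8·h[1] + 3/8·h[3]
  h[3] = 1 + 1/2·h[0] + 1/8·h[1] + 1/4·h[3]
Solving the 3×3 linear system over states ≠ 2 gives exactly h = [584/179, 600/179, 0, 728/179] (h[2] = 0 is the target).

h = [3.2626, 3.3520, 0.0000, 4.0670]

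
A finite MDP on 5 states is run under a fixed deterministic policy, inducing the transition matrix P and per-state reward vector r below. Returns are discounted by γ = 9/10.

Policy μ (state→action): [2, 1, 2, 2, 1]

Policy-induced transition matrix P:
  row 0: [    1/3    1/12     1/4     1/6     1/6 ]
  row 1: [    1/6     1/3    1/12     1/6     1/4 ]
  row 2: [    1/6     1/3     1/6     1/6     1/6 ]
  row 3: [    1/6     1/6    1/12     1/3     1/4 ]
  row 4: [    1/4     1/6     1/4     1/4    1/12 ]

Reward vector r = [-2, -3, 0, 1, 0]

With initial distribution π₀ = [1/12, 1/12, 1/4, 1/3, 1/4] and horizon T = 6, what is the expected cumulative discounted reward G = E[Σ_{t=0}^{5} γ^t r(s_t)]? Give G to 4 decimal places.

t=0: π = [0.0833, 0.0833, 0.2500, 0.3333, 0.2500], E[r] = -0.0833, γ^t·E[r] = -0.083333, running G = -0.083333
t=1: π = [0.2014, 0.2153, 0.1597, 0.2431, 0.1806], E[r] = -0.8056, γ^t·E[r] = -0.725000, running G = -0.808333
t=2: π = [0.2153, 0.2124, 0.1603, 0.2222, 0.1898], E[r] = -0.8455, γ^t·E[r] = -0.684844, running G = -1.493177
t=3: π = [0.2184, 0.2108, 0.1642, 0.2195, 0.1871], E[r] = -0.8497, γ^t·E[r] = -0.619453, running G = -2.112630
t=4: π = [0.2186, 0.2110, 0.1646, 0.2188, 0.1869], E[r] = -0.8514, γ^t·E[r] = -0.558597, running G = -2.671227
t=5: π = [0.2187, 0.2110, 0.1646, 0.2187, 0.1869], E[r] = -0.8518, γ^t·E[r] = -0.502965, running G = -3.174192

G = -3.1742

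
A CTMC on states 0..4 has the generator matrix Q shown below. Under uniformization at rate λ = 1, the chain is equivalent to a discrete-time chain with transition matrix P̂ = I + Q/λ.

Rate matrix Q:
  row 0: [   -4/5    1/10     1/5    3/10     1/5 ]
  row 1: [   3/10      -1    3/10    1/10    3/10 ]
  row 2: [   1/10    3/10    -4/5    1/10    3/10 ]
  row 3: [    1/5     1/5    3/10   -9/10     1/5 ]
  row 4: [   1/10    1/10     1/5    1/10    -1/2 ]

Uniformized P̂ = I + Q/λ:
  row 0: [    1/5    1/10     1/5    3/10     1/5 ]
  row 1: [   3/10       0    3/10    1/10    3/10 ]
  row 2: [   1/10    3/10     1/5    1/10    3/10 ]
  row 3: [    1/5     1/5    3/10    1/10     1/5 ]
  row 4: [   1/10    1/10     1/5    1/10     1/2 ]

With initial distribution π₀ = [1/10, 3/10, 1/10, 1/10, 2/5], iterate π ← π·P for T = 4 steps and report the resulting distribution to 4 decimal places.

π = [0.1575, 0.1444, 0.2273, 0.1317, 0.3391]

t=0: π = [0.1000, 0.3000, 0.1000, 0.1000, 0.4000]
t=1: π = [0.1800, 0.1000, 0.2400, 0.1200, 0.3600]
t=2: π = [0.1500, 0.1500, 0.2220, 0.1360, 0.3420]
t=3: π = [0.1586, 0.1430, 0.2286, 0.1300, 0.3398]
t=4: π = [0.1575, 0.1444, 0.2273, 0.1317, 0.3391]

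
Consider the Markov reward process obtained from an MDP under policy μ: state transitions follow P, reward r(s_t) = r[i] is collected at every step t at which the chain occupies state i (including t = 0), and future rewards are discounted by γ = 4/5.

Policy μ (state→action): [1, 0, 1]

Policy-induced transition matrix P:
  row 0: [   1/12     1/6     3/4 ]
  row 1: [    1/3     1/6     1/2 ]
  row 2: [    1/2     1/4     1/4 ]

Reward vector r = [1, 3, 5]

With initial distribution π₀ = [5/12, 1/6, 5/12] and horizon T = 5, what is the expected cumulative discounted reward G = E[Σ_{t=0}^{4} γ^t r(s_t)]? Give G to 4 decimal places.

t=0: π = [0.4167, 0.1667, 0.4167], E[r] = 3.0000, γ^t·E[r] = 3.000000, running G = 3.000000
t=1: π = [0.2986, 0.2014, 0.5000], E[r] = 3.4028, γ^t·E[r] = 2.722222, running G = 5.722222
t=2: π = [0.3420, 0.2083, 0.4497], E[r] = 3.2153, γ^t·E[r] = 2.057778, running G = 7.780000
t=3: π = [0.3228, 0.2041, 0.4731], E[r] = 3.3006, γ^t·E[r] = 1.689926, running G = 9.469926
t=4: π = [0.3315, 0.2061, 0.4624], E[r] = 3.2619, γ^t·E[r] = 1.336059, running G = 10.805985

G = 10.8060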